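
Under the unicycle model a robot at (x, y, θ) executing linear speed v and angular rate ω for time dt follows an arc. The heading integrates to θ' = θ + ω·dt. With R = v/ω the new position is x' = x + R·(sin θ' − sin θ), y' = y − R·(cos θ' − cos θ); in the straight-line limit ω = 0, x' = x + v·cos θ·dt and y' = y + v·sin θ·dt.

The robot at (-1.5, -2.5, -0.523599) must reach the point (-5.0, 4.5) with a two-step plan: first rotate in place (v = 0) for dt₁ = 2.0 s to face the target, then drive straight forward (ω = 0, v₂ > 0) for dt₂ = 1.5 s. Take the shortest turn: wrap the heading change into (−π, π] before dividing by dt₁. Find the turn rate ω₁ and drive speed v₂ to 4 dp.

ω₁ = 1.2790, v₂ = 5.2175

heading to target = atan2(4.5−-2.5, -5−-1.5) = 2.0344
Δθ = wrap(2.0344 − -0.5236) = 2.5580; ω₁ = Δθ/dt₁ = 1.2790
distance = √((-5−-1.5)² + (4.5−-2.5)²) = 7.8262; v₂ = distance/dt₂ = 5.2175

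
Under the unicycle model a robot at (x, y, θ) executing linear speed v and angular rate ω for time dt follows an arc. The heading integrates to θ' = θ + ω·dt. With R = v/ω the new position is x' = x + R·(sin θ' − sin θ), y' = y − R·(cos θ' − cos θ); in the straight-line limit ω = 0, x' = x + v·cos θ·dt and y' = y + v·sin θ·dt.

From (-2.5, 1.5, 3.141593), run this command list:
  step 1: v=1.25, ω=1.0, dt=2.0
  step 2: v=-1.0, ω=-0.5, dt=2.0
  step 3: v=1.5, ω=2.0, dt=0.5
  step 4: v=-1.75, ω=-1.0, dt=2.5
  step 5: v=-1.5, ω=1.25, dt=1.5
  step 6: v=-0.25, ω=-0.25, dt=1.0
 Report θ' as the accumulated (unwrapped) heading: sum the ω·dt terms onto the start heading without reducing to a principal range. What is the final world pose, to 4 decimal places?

(0.7094, 4.2457, 4.2666)

step 1: θ'=5.1416 (R=1.2500) → pose (-3.6366, -0.2702, 5.1416)
step 2: θ'=4.1416 (R=2.0000) → pose (-3.5010, 1.6427, 4.1416)
step 3: θ'=5.1416 (R=0.7500) → pose (-3.5518, 0.9254, 5.1416)
step 4: θ'=2.6416 (R=1.7500) → pose (-1.1216, 3.1894, 2.6416)
step 5: θ'=4.5166 (R=-1.2000) → pose (0.6308, 4.0090, 4.5166)
step 6: θ'=4.2666 (R=1.0000) → pose (0.7094, 4.2457, 4.2666)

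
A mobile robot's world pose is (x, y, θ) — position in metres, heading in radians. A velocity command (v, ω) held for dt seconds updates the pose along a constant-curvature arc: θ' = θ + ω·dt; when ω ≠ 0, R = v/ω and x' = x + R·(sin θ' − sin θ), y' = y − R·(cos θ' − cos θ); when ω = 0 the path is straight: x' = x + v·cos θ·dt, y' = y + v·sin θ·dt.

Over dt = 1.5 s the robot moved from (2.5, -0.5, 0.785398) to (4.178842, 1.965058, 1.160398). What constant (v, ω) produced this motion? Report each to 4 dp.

Δθ = 1.160398 − 0.785398 = 0.375000
ω = Δθ/dt = 0.375000/1.5 = 0.2500
R = −Δy/(cos θ' − cos θ) = 8.0000
v = R·ω = 8.0000·0.2500 = 2.0000

v = 2.0000, ω = 0.2500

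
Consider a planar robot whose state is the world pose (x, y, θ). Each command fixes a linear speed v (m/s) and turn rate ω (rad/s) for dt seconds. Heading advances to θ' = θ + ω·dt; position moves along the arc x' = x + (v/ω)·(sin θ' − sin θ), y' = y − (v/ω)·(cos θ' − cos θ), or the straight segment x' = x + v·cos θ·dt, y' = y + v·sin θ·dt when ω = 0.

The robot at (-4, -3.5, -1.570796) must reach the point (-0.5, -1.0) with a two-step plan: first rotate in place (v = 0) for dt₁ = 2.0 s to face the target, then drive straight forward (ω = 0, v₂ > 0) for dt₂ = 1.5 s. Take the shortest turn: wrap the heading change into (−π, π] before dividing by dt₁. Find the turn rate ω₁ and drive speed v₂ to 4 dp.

heading to target = atan2(-1−-3.5, -0.5−-4) = 0.6202
Δθ = wrap(0.6202 − -1.5708) = 2.1910; ω₁ = Δθ/dt₁ = 1.0955
distance = √((-0.5−-4)² + (-1−-3.5)²) = 4.3012; v₂ = distance/dt₂ = 2.8674

ω₁ = 1.0955, v₂ = 2.8674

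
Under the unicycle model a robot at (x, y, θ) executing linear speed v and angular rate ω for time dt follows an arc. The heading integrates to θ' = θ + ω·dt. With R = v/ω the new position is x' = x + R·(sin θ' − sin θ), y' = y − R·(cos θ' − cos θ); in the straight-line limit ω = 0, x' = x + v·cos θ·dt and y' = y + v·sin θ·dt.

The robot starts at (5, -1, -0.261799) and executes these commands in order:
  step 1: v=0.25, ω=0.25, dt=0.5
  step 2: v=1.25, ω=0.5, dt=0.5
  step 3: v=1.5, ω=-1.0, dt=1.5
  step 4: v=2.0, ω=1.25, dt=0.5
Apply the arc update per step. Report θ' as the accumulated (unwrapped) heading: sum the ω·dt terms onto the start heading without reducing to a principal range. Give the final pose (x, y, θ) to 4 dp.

(7.8585, -3.1131, -0.7618)

step 1: θ'=-0.1368 (R=1.0000) → pose (5.1224, -1.0247, -0.1368)
step 2: θ'=0.1132 (R=2.5000) → pose (5.7458, -1.0321, 0.1132)
step 3: θ'=-1.3868 (R=-1.5000) → pose (7.3899, -2.2480, -1.3868)
step 4: θ'=-0.7618 (R=1.6000) → pose (7.8585, -3.1131, -0.7618)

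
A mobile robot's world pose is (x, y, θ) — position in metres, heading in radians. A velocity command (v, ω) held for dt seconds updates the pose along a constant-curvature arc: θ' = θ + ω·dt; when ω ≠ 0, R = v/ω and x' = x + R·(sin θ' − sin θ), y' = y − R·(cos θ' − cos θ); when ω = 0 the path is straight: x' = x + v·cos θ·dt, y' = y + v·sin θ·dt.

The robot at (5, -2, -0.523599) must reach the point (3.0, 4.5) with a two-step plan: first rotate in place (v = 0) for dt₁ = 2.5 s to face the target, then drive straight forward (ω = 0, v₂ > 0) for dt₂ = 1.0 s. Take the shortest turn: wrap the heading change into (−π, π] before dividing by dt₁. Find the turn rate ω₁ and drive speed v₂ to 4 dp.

ω₁ = 0.9572, v₂ = 6.8007

heading to target = atan2(4.5−-2, 3−5) = 1.8693
Δθ = wrap(1.8693 − -0.5236) = 2.3929; ω₁ = Δθ/dt₁ = 0.9572
distance = √((3−5)² + (4.5−-2)²) = 6.8007; v₂ = distance/dt₂ = 6.8007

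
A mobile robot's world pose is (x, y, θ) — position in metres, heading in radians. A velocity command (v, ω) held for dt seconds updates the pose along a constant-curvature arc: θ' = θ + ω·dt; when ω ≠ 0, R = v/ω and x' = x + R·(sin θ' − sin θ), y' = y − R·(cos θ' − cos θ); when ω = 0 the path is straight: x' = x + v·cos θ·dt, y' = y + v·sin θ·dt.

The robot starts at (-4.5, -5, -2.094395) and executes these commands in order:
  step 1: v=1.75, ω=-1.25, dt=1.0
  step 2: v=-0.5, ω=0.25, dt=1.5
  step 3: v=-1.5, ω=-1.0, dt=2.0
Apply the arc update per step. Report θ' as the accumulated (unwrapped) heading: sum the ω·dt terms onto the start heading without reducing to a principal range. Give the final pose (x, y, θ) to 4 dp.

step 1: θ'=-3.3444 (R=-1.4000) → pose (-5.9944, -5.6713, -3.3444)
step 2: θ'=-2.9694 (R=-2.0000) → pose (-5.2489, -5.6827, -2.9694)
step 3: θ'=-4.9694 (R=1.5000) → pose (-3.5411, -7.5418, -4.9694)

(-3.5411, -7.5418, -4.9694)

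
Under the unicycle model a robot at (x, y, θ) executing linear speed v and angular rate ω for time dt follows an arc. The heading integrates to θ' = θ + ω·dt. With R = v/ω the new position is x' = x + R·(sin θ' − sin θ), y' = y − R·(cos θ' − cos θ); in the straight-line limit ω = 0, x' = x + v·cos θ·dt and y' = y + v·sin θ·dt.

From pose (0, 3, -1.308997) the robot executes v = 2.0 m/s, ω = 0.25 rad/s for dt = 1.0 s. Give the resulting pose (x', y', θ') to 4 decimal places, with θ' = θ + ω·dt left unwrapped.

θ' = -1.3090 + 0.25·1.0 = -1.0590
R = v/ω = 2.0/0.25 = 8.0000
x' = 0 + 8.0000·(sin -1.0590 − sin -1.3090) = 0.7525
y' = 3 − 8.0000·(cos -1.0590 − cos -1.3090) = 1.1526

(0.7525, 1.1526, -1.0590)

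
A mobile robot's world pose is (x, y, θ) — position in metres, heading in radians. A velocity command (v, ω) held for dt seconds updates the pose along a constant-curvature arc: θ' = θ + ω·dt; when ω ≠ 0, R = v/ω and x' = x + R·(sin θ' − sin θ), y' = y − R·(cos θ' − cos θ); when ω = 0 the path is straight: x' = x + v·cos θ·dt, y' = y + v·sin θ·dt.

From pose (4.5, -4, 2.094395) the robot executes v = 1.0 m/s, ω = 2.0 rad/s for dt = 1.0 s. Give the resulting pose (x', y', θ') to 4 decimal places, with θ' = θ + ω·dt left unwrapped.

θ' = 2.0944 + 2.0·1.0 = 4.0944
R = v/ω = 1.0/2.0 = 0.5000
x' = 4.5 + 0.5000·(sin 4.0944 − sin 2.0944) = 3.6595
y' = -4 − 0.5000·(cos 4.0944 − cos 2.0944) = -3.9603

(3.6595, -3.9603, 4.0944)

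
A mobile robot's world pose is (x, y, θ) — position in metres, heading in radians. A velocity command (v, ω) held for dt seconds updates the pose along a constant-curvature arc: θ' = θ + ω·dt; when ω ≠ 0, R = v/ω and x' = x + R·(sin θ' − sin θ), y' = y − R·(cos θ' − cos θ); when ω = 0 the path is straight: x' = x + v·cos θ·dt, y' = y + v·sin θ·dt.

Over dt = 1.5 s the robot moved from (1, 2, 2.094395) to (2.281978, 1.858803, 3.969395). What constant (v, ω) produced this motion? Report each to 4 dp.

v = -1.0000, ω = 1.2500

Δθ = 3.969395 − 2.094395 = 1.875000
ω = Δθ/dt = 1.875000/1.5 = 1.2500
R = Δx/(sin θ' − sin θ) = -0.8000
v = R·ω = -0.8000·1.2500 = -1.0000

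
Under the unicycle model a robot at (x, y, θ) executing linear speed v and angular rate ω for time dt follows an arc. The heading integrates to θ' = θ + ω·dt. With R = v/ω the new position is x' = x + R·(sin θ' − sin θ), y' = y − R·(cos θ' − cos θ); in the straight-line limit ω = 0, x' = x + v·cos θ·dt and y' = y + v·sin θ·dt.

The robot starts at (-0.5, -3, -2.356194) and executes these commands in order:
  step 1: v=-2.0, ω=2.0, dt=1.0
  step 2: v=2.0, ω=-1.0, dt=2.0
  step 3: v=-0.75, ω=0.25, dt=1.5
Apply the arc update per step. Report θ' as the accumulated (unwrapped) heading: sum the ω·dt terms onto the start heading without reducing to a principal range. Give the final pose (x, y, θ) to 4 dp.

step 1: θ'=-0.3562 (R=-1.0000) → pose (-0.8584, -1.3557, -0.3562)
step 2: θ'=-2.3562 (R=-2.0000) → pose (-0.1416, -4.6443, -2.3562)
step 3: θ'=-1.9812 (R=-3.0000) → pose (0.4880, -3.7199, -1.9812)

(0.4880, -3.7199, -1.9812)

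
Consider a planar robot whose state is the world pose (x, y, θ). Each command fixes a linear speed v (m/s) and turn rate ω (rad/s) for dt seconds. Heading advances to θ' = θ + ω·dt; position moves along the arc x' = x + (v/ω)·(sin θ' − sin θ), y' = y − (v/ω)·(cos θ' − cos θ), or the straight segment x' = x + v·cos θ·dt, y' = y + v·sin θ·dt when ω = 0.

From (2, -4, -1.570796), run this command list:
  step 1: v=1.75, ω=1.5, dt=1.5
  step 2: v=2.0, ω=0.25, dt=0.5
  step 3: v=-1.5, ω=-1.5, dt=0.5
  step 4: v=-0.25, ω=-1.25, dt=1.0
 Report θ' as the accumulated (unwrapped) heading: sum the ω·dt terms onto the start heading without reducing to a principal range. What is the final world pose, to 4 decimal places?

step 1: θ'=0.6792 (R=1.1667) → pose (3.8995, -4.9078, 0.6792)
step 2: θ'=0.8042 (R=8.0000) → pose (4.6364, -4.2326, 0.8042)
step 3: θ'=0.0542 (R=1.0000) → pose (3.9703, -4.5375, 0.0542)
step 4: θ'=-1.1958 (R=0.2000) → pose (3.7733, -4.4110, -1.1958)

(3.7733, -4.4110, -1.1958)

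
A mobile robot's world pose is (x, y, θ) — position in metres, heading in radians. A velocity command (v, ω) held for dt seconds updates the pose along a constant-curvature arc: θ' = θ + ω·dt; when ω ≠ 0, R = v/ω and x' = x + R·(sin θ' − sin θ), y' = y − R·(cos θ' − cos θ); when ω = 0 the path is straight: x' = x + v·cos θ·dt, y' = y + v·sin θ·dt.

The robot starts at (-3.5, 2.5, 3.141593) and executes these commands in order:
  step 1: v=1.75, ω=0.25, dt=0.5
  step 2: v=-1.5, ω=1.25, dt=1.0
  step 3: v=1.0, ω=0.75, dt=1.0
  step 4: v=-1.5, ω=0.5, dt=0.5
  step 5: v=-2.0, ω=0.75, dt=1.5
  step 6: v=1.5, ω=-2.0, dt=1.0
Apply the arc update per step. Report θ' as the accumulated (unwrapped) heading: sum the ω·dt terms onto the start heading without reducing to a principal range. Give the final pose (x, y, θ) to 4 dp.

step 1: θ'=3.2666 (R=7.0000) → pose (-4.3727, 2.4454, 3.2666)
step 2: θ'=4.5166 (R=-1.2000) → pose (-3.3453, 3.4026, 4.5166)
step 3: θ'=5.2666 (R=1.3333) → pose (-3.1712, 2.4415, 5.2666)
step 4: θ'=5.5166 (R=-3.0000) → pose (-3.6411, 3.0235, 5.5166)
step 5: θ'=6.6416 (R=-2.6667) → pose (-6.4263, 3.6000, 6.6416)
step 6: θ'=4.6416 (R=-0.7500) → pose (-5.4151, 2.8446, 4.6416)

(-5.4151, 2.8446, 4.6416)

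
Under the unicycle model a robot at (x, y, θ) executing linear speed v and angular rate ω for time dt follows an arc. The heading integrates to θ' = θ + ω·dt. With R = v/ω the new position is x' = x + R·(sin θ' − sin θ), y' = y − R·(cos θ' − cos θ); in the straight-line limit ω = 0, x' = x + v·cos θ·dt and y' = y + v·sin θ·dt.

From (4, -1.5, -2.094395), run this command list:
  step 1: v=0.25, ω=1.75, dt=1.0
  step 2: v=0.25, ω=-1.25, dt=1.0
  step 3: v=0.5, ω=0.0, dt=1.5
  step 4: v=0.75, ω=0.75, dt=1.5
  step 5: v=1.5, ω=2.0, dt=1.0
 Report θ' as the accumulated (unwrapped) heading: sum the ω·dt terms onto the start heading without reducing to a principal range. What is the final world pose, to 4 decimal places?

step 1: θ'=-0.3444 (R=0.1429) → pose (4.0755, -1.7059, -0.3444)
step 2: θ'=-1.5944 (R=-0.2000) → pose (4.2079, -1.8989, -1.5944)
step 3: θ'=-1.5944 (straight) → pose (4.1902, -2.6487, -1.5944)
step 4: θ'=-0.4694 (R=1.0000) → pose (4.7376, -3.5641, -0.4694)
step 5: θ'=1.5306 (R=0.7500) → pose (5.8262, -2.9254, 1.5306)

(5.8262, -2.9254, 1.5306)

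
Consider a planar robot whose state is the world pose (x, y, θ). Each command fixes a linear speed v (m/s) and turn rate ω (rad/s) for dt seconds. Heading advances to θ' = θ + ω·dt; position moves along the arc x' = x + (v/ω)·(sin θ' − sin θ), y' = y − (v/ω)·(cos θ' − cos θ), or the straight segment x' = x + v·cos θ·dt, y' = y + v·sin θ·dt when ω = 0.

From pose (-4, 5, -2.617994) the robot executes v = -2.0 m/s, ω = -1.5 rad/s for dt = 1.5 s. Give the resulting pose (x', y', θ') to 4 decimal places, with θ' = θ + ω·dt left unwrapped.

(-2.0161, 3.6387, -4.8680)

θ' = -2.6180 + -1.5·1.5 = -4.8680
R = v/ω = -2.0/-1.5 = 1.3333
x' = -4 + 1.3333·(sin -4.8680 − sin -2.6180) = -2.0161
y' = 5 − 1.3333·(cos -4.8680 − cos -2.6180) = 3.6387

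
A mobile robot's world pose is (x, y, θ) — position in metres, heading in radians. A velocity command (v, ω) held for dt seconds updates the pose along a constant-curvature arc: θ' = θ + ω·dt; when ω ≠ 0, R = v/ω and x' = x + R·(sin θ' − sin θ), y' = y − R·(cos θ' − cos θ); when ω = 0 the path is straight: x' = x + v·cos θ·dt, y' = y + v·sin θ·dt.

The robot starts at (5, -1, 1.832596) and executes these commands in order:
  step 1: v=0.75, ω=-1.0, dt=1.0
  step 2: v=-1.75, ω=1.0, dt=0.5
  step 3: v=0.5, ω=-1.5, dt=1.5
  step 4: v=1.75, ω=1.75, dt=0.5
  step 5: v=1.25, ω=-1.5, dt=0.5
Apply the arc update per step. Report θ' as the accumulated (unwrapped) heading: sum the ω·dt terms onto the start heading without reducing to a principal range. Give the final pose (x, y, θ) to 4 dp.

step 1: θ'=0.8326 (R=-0.7500) → pose (5.1697, -0.3012, 0.8326)
step 2: θ'=1.3326 (R=-1.7500) → pose (4.7635, -1.0659, 1.3326)
step 3: θ'=-0.9174 (R=-0.3333) → pose (5.3521, -0.9419, -0.9174)
step 4: θ'=-0.0424 (R=1.0000) → pose (6.1038, -1.3332, -0.0424)
step 5: θ'=-0.7924 (R=-0.8333) → pose (6.6618, -1.5806, -0.7924)

(6.6618, -1.5806, -0.7924)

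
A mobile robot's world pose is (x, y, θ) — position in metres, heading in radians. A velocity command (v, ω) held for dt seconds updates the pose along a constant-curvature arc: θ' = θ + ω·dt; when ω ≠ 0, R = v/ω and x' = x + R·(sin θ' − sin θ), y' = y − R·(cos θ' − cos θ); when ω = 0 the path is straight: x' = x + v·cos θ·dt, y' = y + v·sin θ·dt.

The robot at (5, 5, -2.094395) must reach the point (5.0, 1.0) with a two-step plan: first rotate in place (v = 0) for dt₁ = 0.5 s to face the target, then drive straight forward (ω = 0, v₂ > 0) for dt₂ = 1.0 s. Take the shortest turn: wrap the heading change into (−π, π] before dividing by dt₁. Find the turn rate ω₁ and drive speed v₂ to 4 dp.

heading to target = atan2(1−5, 5−5) = -1.5708
Δθ = wrap(-1.5708 − -2.0944) = 0.5236; ω₁ = Δθ/dt₁ = 1.0472
distance = √((5−5)² + (1−5)²) = 4.0000; v₂ = distance/dt₂ = 4.0000

ω₁ = 1.0472, v₂ = 4.0000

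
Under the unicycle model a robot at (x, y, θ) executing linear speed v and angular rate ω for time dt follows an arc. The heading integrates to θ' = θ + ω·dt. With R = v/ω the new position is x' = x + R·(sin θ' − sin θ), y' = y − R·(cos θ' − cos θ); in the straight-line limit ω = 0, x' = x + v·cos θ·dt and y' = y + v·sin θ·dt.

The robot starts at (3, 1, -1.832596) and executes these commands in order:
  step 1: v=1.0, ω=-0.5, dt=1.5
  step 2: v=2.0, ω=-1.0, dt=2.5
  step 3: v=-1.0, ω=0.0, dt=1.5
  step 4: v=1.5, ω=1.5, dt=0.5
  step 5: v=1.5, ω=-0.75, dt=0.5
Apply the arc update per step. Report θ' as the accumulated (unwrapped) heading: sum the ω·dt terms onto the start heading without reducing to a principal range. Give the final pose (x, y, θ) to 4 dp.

(-1.4851, 2.3073, -4.7076)

step 1: θ'=-2.5826 (R=-2.0000) → pose (2.1288, -0.1779, -2.5826)
step 2: θ'=-5.0826 (R=-2.0000) → pose (-0.7964, 2.2413, -5.0826)
step 3: θ'=-5.0826 (straight) → pose (-1.3391, 0.8429, -5.0826)
step 4: θ'=-4.3326 (R=1.0000) → pose (-1.3426, 1.5754, -4.3326)
step 5: θ'=-4.7076 (R=-2.0000) → pose (-1.4851, 2.3073, -4.7076)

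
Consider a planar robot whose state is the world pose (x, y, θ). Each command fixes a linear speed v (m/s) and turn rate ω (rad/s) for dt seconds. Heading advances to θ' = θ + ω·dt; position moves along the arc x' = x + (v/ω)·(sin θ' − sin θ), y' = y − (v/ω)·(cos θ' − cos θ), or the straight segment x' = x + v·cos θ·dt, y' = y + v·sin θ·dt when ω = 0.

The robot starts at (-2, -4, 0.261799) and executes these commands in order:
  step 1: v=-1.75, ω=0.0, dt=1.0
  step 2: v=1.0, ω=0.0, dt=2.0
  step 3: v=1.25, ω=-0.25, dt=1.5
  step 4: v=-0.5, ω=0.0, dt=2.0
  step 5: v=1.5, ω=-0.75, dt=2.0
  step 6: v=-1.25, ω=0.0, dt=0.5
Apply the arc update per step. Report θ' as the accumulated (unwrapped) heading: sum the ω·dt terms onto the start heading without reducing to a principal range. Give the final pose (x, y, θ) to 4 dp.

(0.9056, -5.1315, -1.6132)

step 1: θ'=0.2618 (straight) → pose (-3.6904, -4.4529, 0.2618)
step 2: θ'=0.2618 (straight) → pose (-1.7585, -3.9353, 0.2618)
step 3: θ'=-0.1132 (R=-5.0000) → pose (0.1004, -3.7969, -0.1132)
step 4: θ'=-0.1132 (straight) → pose (-0.8932, -3.6840, -0.1132)
step 5: θ'=-1.6132 (R=-2.0000) → pose (0.8791, -5.7560, -1.6132)
step 6: θ'=-1.6132 (straight) → pose (0.9056, -5.1315, -1.6132)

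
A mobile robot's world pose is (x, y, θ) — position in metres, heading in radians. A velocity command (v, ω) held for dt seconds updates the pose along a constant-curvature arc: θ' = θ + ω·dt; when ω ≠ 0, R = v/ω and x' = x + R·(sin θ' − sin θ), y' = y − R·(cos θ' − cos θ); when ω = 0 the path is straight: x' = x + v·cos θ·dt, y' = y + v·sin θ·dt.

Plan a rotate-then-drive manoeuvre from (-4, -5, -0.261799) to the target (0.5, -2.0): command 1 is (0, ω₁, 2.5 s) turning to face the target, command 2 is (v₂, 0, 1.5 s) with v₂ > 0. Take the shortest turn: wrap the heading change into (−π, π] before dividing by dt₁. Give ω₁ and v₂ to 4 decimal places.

heading to target = atan2(-2−-5, 0.5−-4) = 0.5880
Δθ = wrap(0.5880 − -0.2618) = 0.8498; ω₁ = Δθ/dt₁ = 0.3399
distance = √((0.5−-4)² + (-2−-5)²) = 5.4083; v₂ = distance/dt₂ = 3.6056

ω₁ = 0.3399, v₂ = 3.6056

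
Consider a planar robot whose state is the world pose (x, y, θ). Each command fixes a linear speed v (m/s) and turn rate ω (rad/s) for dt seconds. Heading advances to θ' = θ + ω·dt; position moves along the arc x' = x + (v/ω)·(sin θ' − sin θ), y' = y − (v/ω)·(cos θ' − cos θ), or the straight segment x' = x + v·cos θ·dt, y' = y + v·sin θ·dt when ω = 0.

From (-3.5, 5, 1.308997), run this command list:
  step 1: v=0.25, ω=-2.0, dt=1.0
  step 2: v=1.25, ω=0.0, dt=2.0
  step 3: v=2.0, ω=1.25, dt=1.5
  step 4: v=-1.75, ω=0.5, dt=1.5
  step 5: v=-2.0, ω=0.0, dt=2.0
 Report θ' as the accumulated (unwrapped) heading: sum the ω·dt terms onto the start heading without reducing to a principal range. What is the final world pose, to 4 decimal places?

(2.5192, -2.2027, 1.9340)

step 1: θ'=-0.6910 (R=-0.1250) → pose (-3.2996, 5.0640, -0.6910)
step 2: θ'=-0.6910 (straight) → pose (-1.3731, 3.4707, -0.6910)
step 3: θ'=1.1840 (R=1.6000) → pose (1.1284, 4.1001, 1.1840)
step 4: θ'=1.9340 (R=-3.5000) → pose (1.0982, 1.5364, 1.9340)
step 5: θ'=1.9340 (straight) → pose (2.5192, -2.2027, 1.9340)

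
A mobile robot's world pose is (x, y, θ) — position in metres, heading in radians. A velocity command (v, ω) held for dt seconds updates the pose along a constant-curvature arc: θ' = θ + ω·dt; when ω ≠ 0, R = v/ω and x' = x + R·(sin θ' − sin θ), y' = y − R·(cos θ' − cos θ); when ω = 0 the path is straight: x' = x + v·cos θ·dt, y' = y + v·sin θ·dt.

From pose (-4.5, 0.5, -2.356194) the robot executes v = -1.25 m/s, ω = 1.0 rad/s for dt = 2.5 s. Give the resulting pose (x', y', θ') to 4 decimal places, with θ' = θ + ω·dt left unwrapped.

θ' = -2.3562 + 1.0·2.5 = 0.1438
R = v/ω = -1.25/1.0 = -1.2500
x' = -4.5 + -1.2500·(sin 0.1438 − sin -2.3562) = -5.5630
y' = 0.5 − -1.2500·(cos 0.1438 − cos -2.3562) = 2.6210

(-5.5630, 2.6210, 0.1438)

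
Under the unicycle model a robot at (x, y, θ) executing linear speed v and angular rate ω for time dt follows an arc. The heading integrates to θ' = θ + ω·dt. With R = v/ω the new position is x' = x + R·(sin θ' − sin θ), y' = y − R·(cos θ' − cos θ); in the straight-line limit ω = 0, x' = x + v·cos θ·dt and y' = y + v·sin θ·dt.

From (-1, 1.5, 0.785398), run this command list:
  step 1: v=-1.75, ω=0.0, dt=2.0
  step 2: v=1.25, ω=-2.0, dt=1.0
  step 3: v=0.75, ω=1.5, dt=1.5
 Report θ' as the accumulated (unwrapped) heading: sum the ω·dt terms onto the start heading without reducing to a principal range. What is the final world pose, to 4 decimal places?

(-1.5485, -1.2796, 1.0354)

step 1: θ'=0.7854 (straight) → pose (-3.4749, -0.9749, 0.7854)
step 2: θ'=-1.2146 (R=-0.6250) → pose (-2.4472, -1.1989, -1.2146)
step 3: θ'=1.0354 (R=0.5000) → pose (-1.5485, -1.2796, 1.0354)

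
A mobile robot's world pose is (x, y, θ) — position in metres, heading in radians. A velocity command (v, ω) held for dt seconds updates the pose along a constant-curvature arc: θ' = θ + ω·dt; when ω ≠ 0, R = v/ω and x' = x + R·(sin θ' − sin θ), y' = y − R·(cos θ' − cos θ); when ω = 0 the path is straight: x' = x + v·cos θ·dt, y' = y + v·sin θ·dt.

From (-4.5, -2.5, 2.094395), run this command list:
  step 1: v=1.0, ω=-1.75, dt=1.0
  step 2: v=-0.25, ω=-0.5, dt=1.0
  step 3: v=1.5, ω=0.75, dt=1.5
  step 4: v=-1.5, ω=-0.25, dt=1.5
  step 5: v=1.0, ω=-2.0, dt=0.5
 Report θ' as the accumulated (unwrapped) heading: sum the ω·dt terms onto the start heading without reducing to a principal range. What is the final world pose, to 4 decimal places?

step 1: θ'=0.3444 (R=-0.5714) → pose (-4.1981, -1.6764, 0.3444)
step 2: θ'=-0.1556 (R=0.5000) → pose (-4.4444, -1.6997, -0.1556)
step 3: θ'=0.9694 (R=2.0000) → pose (-2.4853, -0.8555, 0.9694)
step 4: θ'=0.5944 (R=6.0000) → pose (-4.0725, -2.4316, 0.5944)
step 5: θ'=-0.4056 (R=-0.5000) → pose (-3.5952, -2.3864, -0.4056)

(-3.5952, -2.3864, -0.4056)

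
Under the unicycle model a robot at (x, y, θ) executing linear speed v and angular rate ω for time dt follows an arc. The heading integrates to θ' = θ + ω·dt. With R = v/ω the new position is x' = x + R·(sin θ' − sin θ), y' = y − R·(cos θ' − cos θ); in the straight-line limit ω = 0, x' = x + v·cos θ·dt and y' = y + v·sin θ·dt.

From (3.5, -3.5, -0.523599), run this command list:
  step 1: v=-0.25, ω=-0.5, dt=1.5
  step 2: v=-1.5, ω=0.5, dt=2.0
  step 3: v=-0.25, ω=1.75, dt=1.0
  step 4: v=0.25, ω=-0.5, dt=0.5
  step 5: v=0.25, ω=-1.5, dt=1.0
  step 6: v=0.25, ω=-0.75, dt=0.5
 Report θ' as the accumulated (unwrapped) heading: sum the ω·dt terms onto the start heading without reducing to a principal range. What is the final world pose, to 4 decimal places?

(1.3735, -1.1570, -0.6486)

step 1: θ'=-1.2736 (R=0.5000) → pose (3.2719, -3.2134, -1.2736)
step 2: θ'=-0.2736 (R=-3.0000) → pose (1.2140, -1.2035, -0.2736)
step 3: θ'=1.4764 (R=-0.1429) → pose (1.0332, -1.3276, 1.4764)
step 4: θ'=1.2264 (R=-0.5000) → pose (1.0603, -1.2059, 1.2264)
step 5: θ'=-0.2736 (R=-0.1667) → pose (1.2623, -1.1017, -0.2736)
step 6: θ'=-0.6486 (R=-0.3333) → pose (1.3735, -1.1570, -0.6486)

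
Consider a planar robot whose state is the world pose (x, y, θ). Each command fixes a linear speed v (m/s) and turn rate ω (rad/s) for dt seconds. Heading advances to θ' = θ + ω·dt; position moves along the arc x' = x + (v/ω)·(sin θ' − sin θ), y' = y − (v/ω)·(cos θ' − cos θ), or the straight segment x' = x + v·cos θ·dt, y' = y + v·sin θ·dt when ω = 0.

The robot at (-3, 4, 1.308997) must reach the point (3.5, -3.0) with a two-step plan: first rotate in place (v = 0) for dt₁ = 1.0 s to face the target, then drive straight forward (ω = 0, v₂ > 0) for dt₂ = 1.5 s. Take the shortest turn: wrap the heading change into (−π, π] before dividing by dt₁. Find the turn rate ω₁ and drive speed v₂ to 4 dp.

heading to target = atan2(-3−4, 3.5−-3) = -0.8224
Δθ = wrap(-0.8224 − 1.3090) = -2.1314; ω₁ = Δθ/dt₁ = -2.1314
distance = √((3.5−-3)² + (-3−4)²) = 9.5525; v₂ = distance/dt₂ = 6.3683

ω₁ = -2.1314, v₂ = 6.3683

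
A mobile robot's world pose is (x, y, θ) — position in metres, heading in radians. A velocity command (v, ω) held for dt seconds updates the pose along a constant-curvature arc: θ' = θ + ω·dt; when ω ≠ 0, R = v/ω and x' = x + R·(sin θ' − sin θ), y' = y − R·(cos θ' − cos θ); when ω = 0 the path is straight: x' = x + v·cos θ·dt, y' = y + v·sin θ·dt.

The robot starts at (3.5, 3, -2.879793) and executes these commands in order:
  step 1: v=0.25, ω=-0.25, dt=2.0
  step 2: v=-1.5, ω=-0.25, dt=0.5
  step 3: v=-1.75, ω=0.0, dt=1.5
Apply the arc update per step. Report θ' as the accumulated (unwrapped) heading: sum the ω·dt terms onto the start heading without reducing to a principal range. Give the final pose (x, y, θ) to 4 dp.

(6.1749, 1.8396, -3.5048)

step 1: θ'=-3.3798 (R=-1.0000) → pose (3.0052, 2.9942, -3.3798)
step 2: θ'=-3.5048 (R=6.0000) → pose (3.7211, 2.7722, -3.5048)
step 3: θ'=-3.5048 (straight) → pose (6.1749, 1.8396, -3.5048)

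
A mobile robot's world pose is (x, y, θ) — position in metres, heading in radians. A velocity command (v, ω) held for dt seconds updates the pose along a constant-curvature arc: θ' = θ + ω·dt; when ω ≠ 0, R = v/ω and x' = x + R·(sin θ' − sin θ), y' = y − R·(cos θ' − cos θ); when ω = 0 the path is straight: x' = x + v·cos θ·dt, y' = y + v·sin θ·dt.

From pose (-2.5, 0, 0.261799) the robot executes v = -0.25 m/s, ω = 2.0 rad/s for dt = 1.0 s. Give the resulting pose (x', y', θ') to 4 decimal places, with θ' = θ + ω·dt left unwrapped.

(-2.5640, -0.2004, 2.2618)

θ' = 0.2618 + 2.0·1.0 = 2.2618
R = v/ω = -0.25/2.0 = -0.1250
x' = -2.5 + -0.1250·(sin 2.2618 − sin 0.2618) = -2.5640
y' = 0 − -0.1250·(cos 2.2618 − cos 0.2618) = -0.2004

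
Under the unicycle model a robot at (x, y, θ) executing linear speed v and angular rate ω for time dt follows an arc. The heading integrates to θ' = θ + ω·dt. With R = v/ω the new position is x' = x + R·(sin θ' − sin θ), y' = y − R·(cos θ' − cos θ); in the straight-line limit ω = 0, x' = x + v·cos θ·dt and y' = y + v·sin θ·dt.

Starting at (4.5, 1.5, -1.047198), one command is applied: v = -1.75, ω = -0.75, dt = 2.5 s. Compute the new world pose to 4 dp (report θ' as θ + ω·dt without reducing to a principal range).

θ' = -1.0472 + -0.75·2.5 = -2.9222
R = v/ω = -1.75/-0.75 = 2.3333
x' = 4.5 + 2.3333·(sin -2.9222 − sin -1.0472) = 6.0129
y' = 1.5 − 2.3333·(cos -2.9222 − cos -1.0472) = 4.9441

(6.0129, 4.9441, -2.9222)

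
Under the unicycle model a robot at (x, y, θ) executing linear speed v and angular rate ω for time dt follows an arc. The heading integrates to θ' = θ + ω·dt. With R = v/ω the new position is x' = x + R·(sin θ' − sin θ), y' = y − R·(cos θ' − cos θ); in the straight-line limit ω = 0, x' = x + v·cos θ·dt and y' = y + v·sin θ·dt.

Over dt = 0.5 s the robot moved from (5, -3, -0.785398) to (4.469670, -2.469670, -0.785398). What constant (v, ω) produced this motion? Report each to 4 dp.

Δθ = -0.785398 − -0.785398 = 0.000000
ω = Δθ/dt = 0.000000/0.5 = 0.0000
ω = 0 → v = (Δx·cos θ + Δy·sin θ)/dt = -1.5000

v = -1.5000, ω = 0.0000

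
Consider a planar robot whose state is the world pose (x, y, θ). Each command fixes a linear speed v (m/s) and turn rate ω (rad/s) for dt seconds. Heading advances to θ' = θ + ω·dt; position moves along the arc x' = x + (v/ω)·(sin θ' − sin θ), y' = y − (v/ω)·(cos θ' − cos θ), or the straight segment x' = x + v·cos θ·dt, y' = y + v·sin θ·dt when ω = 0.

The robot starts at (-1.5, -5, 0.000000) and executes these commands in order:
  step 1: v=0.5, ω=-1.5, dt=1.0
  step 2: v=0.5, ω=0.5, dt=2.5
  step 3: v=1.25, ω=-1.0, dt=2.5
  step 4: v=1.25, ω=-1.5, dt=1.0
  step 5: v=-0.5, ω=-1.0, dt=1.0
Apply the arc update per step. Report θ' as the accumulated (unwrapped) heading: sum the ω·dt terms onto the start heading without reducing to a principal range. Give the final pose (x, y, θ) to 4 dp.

step 1: θ'=-1.5000 (R=-0.3333) → pose (-1.1675, -5.3098, -1.5000)
step 2: θ'=-0.2500 (R=1.0000) → pose (-0.4174, -6.2079, -0.2500)
step 3: θ'=-2.7500 (R=-1.2500) → pose (-0.2496, -8.5744, -2.7500)
step 4: θ'=-4.2500 (R=-0.8333) → pose (-1.3135, -8.1759, -4.2500)
step 5: θ'=-5.2500 (R=0.5000) → pose (-1.3315, -8.6550, -5.2500)

(-1.3315, -8.6550, -5.2500)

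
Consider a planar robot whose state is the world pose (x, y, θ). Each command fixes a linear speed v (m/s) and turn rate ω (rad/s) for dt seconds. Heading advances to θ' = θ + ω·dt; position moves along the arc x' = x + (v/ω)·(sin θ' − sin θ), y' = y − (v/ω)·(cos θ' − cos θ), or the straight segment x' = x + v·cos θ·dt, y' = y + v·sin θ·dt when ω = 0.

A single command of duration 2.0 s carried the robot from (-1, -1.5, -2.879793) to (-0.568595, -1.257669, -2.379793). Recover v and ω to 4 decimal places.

Δθ = -2.379793 − -2.879793 = 0.500000
ω = Δθ/dt = 0.500000/2.0 = 0.2500
R = Δx/(sin θ' − sin θ) = -1.0000
v = R·ω = -1.0000·0.2500 = -0.2500

v = -0.2500, ω = 0.2500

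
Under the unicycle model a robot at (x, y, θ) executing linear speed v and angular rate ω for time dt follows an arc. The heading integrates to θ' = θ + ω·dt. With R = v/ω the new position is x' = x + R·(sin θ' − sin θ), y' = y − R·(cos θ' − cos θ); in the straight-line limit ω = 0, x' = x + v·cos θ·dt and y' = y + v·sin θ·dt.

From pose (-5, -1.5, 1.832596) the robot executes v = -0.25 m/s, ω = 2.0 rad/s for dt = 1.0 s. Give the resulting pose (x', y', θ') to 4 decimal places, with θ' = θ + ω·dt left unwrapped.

θ' = 1.8326 + 2.0·1.0 = 3.8326
R = v/ω = -0.25/2.0 = -0.1250
x' = -5 + -0.1250·(sin 3.8326 − sin 1.8326) = -4.7996
y' = -1.5 − -0.1250·(cos 3.8326 − cos 1.8326) = -1.5640

(-4.7996, -1.5640, 3.8326)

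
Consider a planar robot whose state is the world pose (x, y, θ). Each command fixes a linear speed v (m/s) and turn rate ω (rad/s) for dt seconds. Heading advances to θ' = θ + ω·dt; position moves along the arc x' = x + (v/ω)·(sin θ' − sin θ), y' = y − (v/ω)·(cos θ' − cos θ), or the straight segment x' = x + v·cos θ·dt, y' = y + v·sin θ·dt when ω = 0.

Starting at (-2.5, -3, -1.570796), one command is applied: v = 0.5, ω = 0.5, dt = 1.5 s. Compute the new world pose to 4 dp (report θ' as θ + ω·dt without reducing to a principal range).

(-2.2317, -3.6816, -0.8208)

θ' = -1.5708 + 0.5·1.5 = -0.8208
R = v/ω = 0.5/0.5 = 1.0000
x' = -2.5 + 1.0000·(sin -0.8208 − sin -1.5708) = -2.2317
y' = -3 − 1.0000·(cos -0.8208 − cos -1.5708) = -3.6816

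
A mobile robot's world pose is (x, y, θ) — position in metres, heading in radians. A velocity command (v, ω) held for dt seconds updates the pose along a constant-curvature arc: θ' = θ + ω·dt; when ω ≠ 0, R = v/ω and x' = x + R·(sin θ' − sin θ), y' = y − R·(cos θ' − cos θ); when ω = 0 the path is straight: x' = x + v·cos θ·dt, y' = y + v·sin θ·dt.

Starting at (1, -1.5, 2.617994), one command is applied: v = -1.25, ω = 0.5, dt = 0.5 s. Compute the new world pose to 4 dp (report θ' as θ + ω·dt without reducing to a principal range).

(1.5745, -1.7419, 2.8680)

θ' = 2.6180 + 0.5·0.5 = 2.8680
R = v/ω = -1.25/0.5 = -2.5000
x' = 1 + -2.5000·(sin 2.8680 − sin 2.6180) = 1.5745
y' = -1.5 − -2.5000·(cos 2.8680 − cos 2.6180) = -1.7419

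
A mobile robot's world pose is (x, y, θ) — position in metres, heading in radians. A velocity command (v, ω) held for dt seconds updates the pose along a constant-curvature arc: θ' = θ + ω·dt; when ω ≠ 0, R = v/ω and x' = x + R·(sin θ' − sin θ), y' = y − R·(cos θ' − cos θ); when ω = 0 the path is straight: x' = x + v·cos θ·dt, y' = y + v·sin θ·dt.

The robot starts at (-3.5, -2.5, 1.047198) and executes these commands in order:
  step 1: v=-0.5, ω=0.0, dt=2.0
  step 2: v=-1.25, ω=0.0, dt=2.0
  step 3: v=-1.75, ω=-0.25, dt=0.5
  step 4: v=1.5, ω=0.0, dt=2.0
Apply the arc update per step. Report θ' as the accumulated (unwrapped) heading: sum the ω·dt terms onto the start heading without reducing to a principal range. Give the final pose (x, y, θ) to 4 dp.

step 1: θ'=1.0472 (straight) → pose (-4.0000, -3.3660, 1.0472)
step 2: θ'=1.0472 (straight) → pose (-5.2500, -5.5311, 1.0472)
step 3: θ'=0.9222 (R=7.0000) → pose (-5.7337, -6.2596, 0.9222)
step 4: θ'=0.9222 (straight) → pose (-3.9214, -3.8688, 0.9222)

(-3.9214, -3.8688, 0.9222)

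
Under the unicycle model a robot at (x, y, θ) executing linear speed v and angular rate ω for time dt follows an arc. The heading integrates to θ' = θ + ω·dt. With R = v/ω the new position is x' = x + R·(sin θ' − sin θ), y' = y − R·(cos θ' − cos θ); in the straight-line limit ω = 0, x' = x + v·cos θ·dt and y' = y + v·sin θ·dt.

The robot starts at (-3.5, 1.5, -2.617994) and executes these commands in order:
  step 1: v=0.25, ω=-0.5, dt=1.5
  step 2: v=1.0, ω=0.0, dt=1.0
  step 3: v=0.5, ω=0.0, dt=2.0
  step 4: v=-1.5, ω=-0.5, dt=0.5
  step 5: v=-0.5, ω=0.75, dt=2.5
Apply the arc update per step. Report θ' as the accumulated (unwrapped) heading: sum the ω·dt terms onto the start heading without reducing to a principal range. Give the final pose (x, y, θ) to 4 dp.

step 1: θ'=-3.3680 (R=-0.5000) → pose (-3.8622, 1.4458, -3.3680)
step 2: θ'=-3.3680 (straight) → pose (-4.8367, 1.6702, -3.3680)
step 3: θ'=-3.3680 (straight) → pose (-5.8112, 1.8947, -3.3680)
step 4: θ'=-3.6180 (R=3.0000) → pose (-5.1089, 1.6372, -3.6180)
step 5: θ'=-1.7430 (R=-0.6667) → pose (-4.1463, 2.1154, -1.7430)

(-4.1463, 2.1154, -1.7430)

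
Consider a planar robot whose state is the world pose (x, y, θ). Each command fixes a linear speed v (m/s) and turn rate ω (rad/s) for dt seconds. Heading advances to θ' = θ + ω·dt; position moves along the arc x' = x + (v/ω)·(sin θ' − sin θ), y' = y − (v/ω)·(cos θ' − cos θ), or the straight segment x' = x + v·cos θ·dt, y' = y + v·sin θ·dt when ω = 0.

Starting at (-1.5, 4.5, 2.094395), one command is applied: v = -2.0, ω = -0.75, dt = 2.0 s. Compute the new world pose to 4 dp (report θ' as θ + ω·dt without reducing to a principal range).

θ' = 2.0944 + -0.75·2.0 = 0.5944
R = v/ω = -2.0/-0.75 = 2.6667
x' = -1.5 + 2.6667·(sin 0.5944 − sin 2.0944) = -2.3160
y' = 4.5 − 2.6667·(cos 0.5944 − cos 2.0944) = 0.9574

(-2.3160, 0.9574, 0.5944)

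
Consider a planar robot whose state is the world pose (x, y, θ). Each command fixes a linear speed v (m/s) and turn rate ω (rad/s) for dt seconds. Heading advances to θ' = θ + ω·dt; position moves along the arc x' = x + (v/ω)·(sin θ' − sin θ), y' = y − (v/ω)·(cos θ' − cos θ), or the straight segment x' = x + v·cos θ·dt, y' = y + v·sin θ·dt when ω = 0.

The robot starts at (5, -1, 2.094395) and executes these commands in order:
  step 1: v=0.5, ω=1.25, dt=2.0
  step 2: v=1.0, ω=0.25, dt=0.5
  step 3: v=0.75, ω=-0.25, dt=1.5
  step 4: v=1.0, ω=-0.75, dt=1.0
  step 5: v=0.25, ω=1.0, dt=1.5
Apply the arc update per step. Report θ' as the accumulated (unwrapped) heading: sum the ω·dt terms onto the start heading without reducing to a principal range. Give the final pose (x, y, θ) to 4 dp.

step 1: θ'=4.5944 (R=0.4000) → pose (4.2564, -1.1529, 4.5944)
step 2: θ'=4.7194 (R=4.0000) → pose (4.2287, -1.6518, 4.7194)
step 3: θ'=4.3444 (R=-3.0000) → pose (4.0279, -2.7521, 4.3444)
step 4: θ'=3.5944 (R=-1.3333) → pose (3.3671, -3.4714, 3.5944)
step 5: θ'=5.0944 (R=0.2500) → pose (3.2445, -3.7894, 5.0944)

(3.2445, -3.7894, 5.0944)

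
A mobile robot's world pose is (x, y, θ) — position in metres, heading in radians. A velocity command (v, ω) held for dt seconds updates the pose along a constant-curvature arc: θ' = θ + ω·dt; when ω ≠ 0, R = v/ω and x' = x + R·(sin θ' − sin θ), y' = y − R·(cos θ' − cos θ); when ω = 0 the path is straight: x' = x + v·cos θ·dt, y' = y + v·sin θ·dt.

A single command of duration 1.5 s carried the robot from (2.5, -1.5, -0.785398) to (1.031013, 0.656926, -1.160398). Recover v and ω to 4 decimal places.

v = -1.7500, ω = -0.2500

Δθ = -1.160398 − -0.785398 = -0.375000
ω = Δθ/dt = -0.375000/1.5 = -0.2500
R = −Δy/(cos θ' − cos θ) = 7.0000
v = R·ω = 7.0000·-0.2500 = -1.7500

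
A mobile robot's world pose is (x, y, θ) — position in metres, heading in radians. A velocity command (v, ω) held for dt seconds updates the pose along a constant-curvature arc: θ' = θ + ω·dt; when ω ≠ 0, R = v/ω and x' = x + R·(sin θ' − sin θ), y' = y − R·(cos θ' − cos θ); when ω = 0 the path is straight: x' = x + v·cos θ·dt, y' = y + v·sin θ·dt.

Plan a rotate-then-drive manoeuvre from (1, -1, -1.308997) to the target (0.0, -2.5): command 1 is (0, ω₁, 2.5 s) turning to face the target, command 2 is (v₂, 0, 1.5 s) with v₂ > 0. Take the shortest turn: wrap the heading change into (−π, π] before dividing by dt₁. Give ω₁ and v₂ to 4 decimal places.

heading to target = atan2(-2.5−-1, 0−1) = -2.1588
Δθ = wrap(-2.1588 − -1.3090) = -0.8498; ω₁ = Δθ/dt₁ = -0.3399
distance = √((0−1)² + (-2.5−-1)²) = 1.8028; v₂ = distance/dt₂ = 1.2019

ω₁ = -0.3399, v₂ = 1.2019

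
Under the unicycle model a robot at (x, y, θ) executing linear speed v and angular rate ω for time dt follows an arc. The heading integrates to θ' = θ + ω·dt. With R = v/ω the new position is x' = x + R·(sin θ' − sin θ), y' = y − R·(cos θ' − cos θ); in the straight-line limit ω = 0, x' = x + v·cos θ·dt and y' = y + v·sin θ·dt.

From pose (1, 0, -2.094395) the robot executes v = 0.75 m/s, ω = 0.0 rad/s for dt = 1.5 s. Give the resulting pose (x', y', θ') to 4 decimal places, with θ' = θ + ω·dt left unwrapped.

(0.4375, -0.9743, -2.0944)

θ' = -2.0944 + 0.0·1.5 = -2.0944
ω = 0 → straight: x' = 1 + 0.75·cos(-2.0944)·1.5 = 0.4375
y' = 0 + 0.75·sin(-2.0944)·1.5 = -0.9743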